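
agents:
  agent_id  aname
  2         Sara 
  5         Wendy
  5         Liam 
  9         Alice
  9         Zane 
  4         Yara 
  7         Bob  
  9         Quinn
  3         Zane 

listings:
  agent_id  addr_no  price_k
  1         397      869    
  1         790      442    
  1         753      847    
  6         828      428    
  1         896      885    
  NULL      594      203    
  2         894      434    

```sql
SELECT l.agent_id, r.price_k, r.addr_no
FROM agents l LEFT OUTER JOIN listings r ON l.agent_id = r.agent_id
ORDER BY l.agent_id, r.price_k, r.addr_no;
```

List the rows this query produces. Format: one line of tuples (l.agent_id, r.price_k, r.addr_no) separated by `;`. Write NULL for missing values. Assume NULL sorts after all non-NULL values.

LEFT JOIN keeps every row from `agents`; unmatched rows get NULL for `listings`'s columns.
Matching on l.agent_id = r.agent_id. A NULL in a compared column never satisfies the condition.
- l row (agent_id=2): matches 1 r row(s) → 1 output row(s).
- l row (agent_id=5): no match → kept, r columns NULL.
- l row (agent_id=5): no match → kept, r columns NULL.
- l row (agent_id=9): no match → kept, r columns NULL.
- l row (agent_id=9): no match → kept, r columns NULL.
- l row (agent_id=4): no match → kept, r columns NULL.
- l row (agent_id=7): no match → kept, r columns NULL.
- l row (agent_id=9): no match → kept, r columns NULL.
- l row (agent_id=3): no match → kept, r columns NULL.
After projecting and ordering:
l.agent_id | r.price_k | r.addr_no
2 | 434 | 894
3 | NULL | NULL
4 | NULL | NULL
5 | NULL | NULL
5 | NULL | NULL
7 | NULL | NULL
9 | NULL | NULL
9 | NULL | NULL
9 | NULL | NULL

(2, 434, 894); (3, NULL, NULL); (4, NULL, NULL); (5, NULL, NULL); (5, NULL, NULL); (7, NULL, NULL); (9, NULL, NULL); (9, NULL, NULL); (9, NULL, NULL)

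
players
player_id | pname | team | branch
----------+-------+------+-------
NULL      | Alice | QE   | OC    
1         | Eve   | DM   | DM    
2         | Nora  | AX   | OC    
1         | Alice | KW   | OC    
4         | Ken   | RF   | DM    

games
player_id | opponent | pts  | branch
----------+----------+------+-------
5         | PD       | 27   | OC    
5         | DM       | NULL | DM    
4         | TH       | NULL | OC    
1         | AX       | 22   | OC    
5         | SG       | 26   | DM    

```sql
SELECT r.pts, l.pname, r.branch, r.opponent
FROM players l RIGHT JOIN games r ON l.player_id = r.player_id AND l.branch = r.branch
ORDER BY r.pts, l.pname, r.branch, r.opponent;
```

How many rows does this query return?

5

RIGHT JOIN keeps every row from `games`; unmatched rows get NULL for `players`'s columns.
Matching on l.player_id = r.player_id AND l.branch = r.branch. A NULL in a compared column never satisfies the condition.
Matched pairs: 1; unmatched r rows kept: 4.
Total: 1 matched + 4 padded = 5 rows.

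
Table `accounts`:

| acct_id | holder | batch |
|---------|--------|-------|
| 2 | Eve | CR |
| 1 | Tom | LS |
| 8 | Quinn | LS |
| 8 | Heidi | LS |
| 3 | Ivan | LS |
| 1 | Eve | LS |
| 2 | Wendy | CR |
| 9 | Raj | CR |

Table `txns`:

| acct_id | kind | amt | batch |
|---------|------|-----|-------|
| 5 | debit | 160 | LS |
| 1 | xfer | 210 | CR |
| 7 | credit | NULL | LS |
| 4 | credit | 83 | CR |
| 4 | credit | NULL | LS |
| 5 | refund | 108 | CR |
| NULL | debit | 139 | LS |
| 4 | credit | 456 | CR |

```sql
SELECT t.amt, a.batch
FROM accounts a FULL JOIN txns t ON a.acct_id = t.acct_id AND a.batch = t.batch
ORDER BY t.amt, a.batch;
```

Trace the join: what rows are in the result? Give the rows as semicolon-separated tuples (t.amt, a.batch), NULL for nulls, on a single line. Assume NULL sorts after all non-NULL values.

FULL OUTER JOIN keeps every row from both sides; unmatched rows get NULL for the other side's columns.
Matching on a.acct_id = t.acct_id AND a.batch = t.batch. A NULL in a compared column never satisfies the condition.
- a[0] acct_id=2, batch=CR → no match; kept with NULLs on the t side.
- a[1] acct_id=1, batch=LS → no match; kept with NULLs on the t side.
- a[2] acct_id=8, batch=LS → no match; kept with NULLs on the t side.
- a[3] acct_id=8, batch=LS → no match; kept with NULLs on the t side.
- a[4] acct_id=3, batch=LS → no match; kept with NULLs on the t side.
- a[5] acct_id=1, batch=LS → no match; kept with NULLs on the t side.
- a[6] acct_id=2, batch=CR → no match; kept with NULLs on the t side.
- a[7] acct_id=9, batch=CR → no match; kept with NULLs on the t side.
- 8 row(s) from t found no a partner → padded with NULL.

(83, NULL); (108, NULL); (139, NULL); (160, NULL); (210, NULL); (456, NULL); (NULL, CR); (NULL, CR); (NULL, CR); (NULL, LS); (NULL, LS); (NULL, LS); (NULL, LS); (NULL, LS); (NULL, NULL); (NULL, NULL)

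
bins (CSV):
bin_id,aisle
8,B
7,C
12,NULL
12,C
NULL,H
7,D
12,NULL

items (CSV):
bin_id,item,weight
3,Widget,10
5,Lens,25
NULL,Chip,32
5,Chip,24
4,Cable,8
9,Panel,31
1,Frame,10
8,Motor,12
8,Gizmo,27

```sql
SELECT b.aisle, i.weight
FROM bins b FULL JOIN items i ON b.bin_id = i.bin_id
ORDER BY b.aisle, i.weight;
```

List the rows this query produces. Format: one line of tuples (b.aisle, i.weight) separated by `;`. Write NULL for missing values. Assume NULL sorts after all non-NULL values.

FULL OUTER JOIN keeps every row from both sides; unmatched rows get NULL for the other side's columns.
Matching on b.bin_id = i.bin_id. A NULL in a compared column never satisfies the condition.
- bin_id=8: 2 matching i row(s), so 2 row(s) emitted.
- bin_id=7: no i row matches, row kept with i columns NULL.
- bin_id=12: no i row matches, row kept with i columns NULL.
- bin_id=12: no i row matches, row kept with i columns NULL.
- bin_id=NULL: no i row matches, row kept with i columns NULL.
- bin_id=7: no i row matches, row kept with i columns NULL.
- bin_id=12: no i row matches, row kept with i columns NULL.
- plus 7 unmatched i row(s), each kept with NULL b columns.

(B, 12); (B, 27); (C, NULL); (C, NULL); (D, NULL); (H, NULL); (NULL, 8); (NULL, 10); (NULL, 10); (NULL, 24); (NULL, 25); (NULL, 31); (NULL, 32); (NULL, NULL); (NULL, NULL)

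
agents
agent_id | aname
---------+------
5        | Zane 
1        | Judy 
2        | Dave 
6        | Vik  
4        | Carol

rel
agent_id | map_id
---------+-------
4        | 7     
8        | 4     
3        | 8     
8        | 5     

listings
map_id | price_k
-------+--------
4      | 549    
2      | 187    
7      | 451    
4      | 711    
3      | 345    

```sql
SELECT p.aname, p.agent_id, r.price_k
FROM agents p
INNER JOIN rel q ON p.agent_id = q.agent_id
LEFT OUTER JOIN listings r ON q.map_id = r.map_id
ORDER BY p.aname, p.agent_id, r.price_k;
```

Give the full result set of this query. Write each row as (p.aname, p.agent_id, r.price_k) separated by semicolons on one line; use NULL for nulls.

(Carol, 4, 451)

Step 1 — p INNER JOIN q on agent_id → 1 row(s).
Then LEFT JOIN `listings r` on map_id: each of those 1 rows is kept; rows whose q.map_id has no match in r get NULL for r's columns.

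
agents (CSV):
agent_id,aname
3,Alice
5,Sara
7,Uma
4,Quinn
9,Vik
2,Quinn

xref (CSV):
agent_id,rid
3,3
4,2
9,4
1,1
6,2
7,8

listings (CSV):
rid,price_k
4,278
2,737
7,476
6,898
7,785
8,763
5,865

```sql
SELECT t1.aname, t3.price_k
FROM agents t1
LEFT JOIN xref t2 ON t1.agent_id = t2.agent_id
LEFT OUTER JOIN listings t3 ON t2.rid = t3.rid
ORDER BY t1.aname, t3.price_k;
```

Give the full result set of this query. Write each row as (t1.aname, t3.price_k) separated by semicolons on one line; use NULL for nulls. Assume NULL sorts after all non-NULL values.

Evaluate left to right. First `agents t1 LEFT JOIN xref t2` on agent_id: 6 row(s).
Then LEFT JOIN `listings t3` on rid: each of those 6 rows is kept; rows whose t2.rid has no match in t3 get NULL for t3's columns.

(Alice, NULL); (Quinn, 737); (Quinn, NULL); (Sara, NULL); (Uma, 763); (Vik, 278)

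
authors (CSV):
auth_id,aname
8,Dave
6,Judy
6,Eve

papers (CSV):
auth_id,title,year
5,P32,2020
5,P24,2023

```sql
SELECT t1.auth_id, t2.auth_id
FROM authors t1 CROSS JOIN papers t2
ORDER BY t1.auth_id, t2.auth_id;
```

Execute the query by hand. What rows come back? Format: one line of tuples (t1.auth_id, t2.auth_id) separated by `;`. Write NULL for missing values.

(6, 5); (6, 5); (6, 5); (6, 5); (8, 5); (8, 5)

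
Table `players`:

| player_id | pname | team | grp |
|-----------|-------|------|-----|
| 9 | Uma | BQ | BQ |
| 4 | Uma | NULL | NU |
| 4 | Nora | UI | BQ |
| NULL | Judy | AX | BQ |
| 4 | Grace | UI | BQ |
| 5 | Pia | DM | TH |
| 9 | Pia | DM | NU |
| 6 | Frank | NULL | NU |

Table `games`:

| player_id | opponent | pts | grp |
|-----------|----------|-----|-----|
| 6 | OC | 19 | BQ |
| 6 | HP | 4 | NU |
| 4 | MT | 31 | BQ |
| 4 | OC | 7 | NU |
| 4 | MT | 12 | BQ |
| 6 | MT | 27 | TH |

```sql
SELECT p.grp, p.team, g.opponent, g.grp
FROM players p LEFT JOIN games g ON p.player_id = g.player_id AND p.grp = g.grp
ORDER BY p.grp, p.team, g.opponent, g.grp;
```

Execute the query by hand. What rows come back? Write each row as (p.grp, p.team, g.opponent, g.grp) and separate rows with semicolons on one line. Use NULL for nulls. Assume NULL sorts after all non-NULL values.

(BQ, AX, NULL, NULL); (BQ, BQ, NULL, NULL); (BQ, UI, MT, BQ); (BQ, UI, MT, BQ); (BQ, UI, MT, BQ); (BQ, UI, MT, BQ); (NU, DM, NULL, NULL); (NU, NULL, HP, NU); (NU, NULL, OC, NU); (TH, DM, NULL, NULL)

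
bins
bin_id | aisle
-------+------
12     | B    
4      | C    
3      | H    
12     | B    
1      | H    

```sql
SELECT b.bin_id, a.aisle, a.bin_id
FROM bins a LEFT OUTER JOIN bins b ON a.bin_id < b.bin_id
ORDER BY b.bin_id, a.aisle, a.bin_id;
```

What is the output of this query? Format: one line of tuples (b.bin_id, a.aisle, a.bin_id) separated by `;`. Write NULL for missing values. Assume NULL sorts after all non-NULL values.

LEFT JOIN keeps every row from `bins a`; unmatched rows get NULL for `bins b`'s columns.
Matching on a.bin_id < b.bin_id.
- a (bin_id=12) has no partner → padded with NULL.
- a (bin_id=4) pairs with 2 row(s) of b.
- a (bin_id=3) pairs with 3 row(s) of b.
- a (bin_id=12) has no partner → padded with NULL.
- a (bin_id=1) pairs with 4 row(s) of b.

(3, H, 1); (4, H, 1); (4, H, 3); (12, C, 4); (12, C, 4); (12, H, 1); (12, H, 1); (12, H, 3); (12, H, 3); (NULL, B, 12); (NULL, B, 12)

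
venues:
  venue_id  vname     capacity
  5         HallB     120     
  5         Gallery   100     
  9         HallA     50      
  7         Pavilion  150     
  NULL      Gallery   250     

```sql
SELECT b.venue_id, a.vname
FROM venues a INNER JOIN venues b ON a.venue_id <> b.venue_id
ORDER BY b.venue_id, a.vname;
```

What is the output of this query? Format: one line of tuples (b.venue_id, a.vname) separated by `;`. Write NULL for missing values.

INNER JOIN keeps only pairs where the ON condition holds.
Matching on a.venue_id <> b.venue_id. A NULL in a compared column never satisfies the condition.
- a[0] venue_id=5 → 2 match(es) in b → 2 row(s).
- a[1] venue_id=5 → 2 match(es) in b → 2 row(s).
- a[2] venue_id=9 → 3 match(es) in b → 3 row(s).
- a[3] venue_id=7 → 3 match(es) in b → 3 row(s).
- a[4] venue_id=NULL → no match; dropped.
After projecting and ordering:
b.venue_id | a.vname
5 | HallA
5 | HallA
5 | Pavilion
5 | Pavilion
7 | Gallery
7 | HallA
7 | HallB
9 | Gallery
9 | HallB
9 | Pavilion

(5, HallA); (5, HallA); (5, Pavilion); (5, Pavilion); (7, Gallery); (7, HallA); (7, HallB); (9, Gallery); (9, HallB); (9, Pavilion)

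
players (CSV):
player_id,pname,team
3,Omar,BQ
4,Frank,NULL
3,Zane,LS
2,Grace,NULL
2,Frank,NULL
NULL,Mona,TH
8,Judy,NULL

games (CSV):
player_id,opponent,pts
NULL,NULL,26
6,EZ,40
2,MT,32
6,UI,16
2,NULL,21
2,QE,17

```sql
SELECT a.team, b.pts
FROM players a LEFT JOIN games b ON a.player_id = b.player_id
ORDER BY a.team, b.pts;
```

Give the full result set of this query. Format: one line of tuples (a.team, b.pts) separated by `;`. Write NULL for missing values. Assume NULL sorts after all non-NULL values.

(BQ, NULL); (LS, NULL); (TH, NULL); (NULL, 17); (NULL, 17); (NULL, 21); (NULL, 21); (NULL, 32); (NULL, 32); (NULL, NULL); (NULL, NULL)

LEFT JOIN keeps every row from `players`; unmatched rows get NULL for `games`'s columns.
Matching on a.player_id = b.player_id. A NULL in a compared column never satisfies the condition.
Matched pairs: 6; unmatched a rows kept: 5.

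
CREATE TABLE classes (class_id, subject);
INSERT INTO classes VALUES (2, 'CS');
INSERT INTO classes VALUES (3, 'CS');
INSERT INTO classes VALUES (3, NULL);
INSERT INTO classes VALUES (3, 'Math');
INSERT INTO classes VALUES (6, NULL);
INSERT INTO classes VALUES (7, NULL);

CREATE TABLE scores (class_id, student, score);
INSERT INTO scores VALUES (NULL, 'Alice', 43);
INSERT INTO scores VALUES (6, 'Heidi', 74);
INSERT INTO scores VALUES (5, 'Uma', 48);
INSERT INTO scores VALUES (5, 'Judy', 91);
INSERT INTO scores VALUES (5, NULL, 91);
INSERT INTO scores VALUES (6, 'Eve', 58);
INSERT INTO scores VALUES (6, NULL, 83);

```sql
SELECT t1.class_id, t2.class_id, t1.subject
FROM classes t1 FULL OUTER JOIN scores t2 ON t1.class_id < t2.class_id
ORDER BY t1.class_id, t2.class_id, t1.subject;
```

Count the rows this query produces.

27

FULL OUTER JOIN keeps every row from both sides; unmatched rows get NULL for the other side's columns.
Matching on t1.class_id < t2.class_id. A NULL in a compared column never satisfies the condition.
- t1[0] class_id=2 → 6 match(es) in t2 → 6 row(s).
- t1[1] class_id=3 → 6 match(es) in t2 → 6 row(s).
- t1[2] class_id=3 → 6 match(es) in t2 → 6 row(s).
- t1[3] class_id=3 → 6 match(es) in t2 → 6 row(s).
- t1[4] class_id=6 → no match; kept with NULLs on the t2 side.
- t1[5] class_id=7 → no match; kept with NULLs on the t2 side.
- plus 1 unmatched t2 row(s), each kept with NULL t1 columns.
Total: 24 matched + 3 padded = 27 rows.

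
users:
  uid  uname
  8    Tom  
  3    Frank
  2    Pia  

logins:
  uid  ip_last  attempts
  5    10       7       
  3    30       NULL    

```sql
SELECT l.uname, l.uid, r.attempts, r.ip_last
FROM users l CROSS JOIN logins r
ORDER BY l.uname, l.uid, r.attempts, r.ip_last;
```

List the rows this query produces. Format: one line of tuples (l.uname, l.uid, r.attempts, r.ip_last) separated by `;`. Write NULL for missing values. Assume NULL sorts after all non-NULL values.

(Frank, 3, 7, 10); (Frank, 3, NULL, 30); (Pia, 2, 7, 10); (Pia, 2, NULL, 30); (Tom, 8, 7, 10); (Tom, 8, NULL, 30)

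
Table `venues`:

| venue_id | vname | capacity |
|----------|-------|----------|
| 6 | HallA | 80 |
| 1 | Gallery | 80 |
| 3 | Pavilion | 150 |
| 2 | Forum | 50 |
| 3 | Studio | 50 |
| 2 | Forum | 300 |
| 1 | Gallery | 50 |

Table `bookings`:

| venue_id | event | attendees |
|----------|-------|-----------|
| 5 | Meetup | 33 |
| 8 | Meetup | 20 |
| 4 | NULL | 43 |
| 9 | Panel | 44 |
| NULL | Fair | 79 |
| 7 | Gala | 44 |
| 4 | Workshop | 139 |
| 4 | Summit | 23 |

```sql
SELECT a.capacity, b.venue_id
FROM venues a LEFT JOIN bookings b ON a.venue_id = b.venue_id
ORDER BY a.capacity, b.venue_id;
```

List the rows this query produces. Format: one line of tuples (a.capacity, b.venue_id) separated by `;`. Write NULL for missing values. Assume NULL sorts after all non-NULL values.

LEFT JOIN keeps every row from `venues`; unmatched rows get NULL for `bookings`'s columns.
Matching on a.venue_id = b.venue_id. A NULL in a compared column never satisfies the condition.
- a (venue_id=6) has no partner → padded with NULL.
- a (venue_id=1) has no partner → padded with NULL.
- a (venue_id=3) has no partner → padded with NULL.
- a (venue_id=2) has no partner → padded with NULL.
- a (venue_id=3) has no partner → padded with NULL.
- a (venue_id=2) has no partner → padded with NULL.
- a (venue_id=1) has no partner → padded with NULL.
After projecting and ordering:
a.capacity | b.venue_id
50 | NULL
50 | NULL
50 | NULL
80 | NULL
80 | NULL
150 | NULL
300 | NULL

(50, NULL); (50, NULL); (50, NULL); (80, NULL); (80, NULL); (150, NULL); (300, NULL)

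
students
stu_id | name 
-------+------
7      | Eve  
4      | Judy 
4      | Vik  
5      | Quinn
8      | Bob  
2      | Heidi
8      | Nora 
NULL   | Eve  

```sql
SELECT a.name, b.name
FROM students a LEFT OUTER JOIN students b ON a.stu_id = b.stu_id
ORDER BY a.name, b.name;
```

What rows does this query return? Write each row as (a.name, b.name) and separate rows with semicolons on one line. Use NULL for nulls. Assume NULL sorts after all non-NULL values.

LEFT JOIN keeps every row from `students a`; unmatched rows get NULL for `students b`'s columns.
Matching on a.stu_id = b.stu_id. A NULL in a compared column never satisfies the condition.
- a[0] stu_id=7 → 1 match(es) in b → 1 row(s).
- a[1] stu_id=4 → 2 match(es) in b → 2 row(s).
- a[2] stu_id=4 → 2 match(es) in b → 2 row(s).
- a[3] stu_id=5 → 1 match(es) in b → 1 row(s).
- a[4] stu_id=8 → 2 match(es) in b → 2 row(s).
- a[5] stu_id=2 → 1 match(es) in b → 1 row(s).
- a[6] stu_id=8 → 2 match(es) in b → 2 row(s).
- a[7] stu_id=NULL → no match; kept with NULLs on the b side.

(Bob, Bob); (Bob, Nora); (Eve, Eve); (Eve, NULL); (Heidi, Heidi); (Judy, Judy); (Judy, Vik); (Nora, Bob); (Nora, Nora); (Quinn, Quinn); (Vik, Judy); (Vik, Vik)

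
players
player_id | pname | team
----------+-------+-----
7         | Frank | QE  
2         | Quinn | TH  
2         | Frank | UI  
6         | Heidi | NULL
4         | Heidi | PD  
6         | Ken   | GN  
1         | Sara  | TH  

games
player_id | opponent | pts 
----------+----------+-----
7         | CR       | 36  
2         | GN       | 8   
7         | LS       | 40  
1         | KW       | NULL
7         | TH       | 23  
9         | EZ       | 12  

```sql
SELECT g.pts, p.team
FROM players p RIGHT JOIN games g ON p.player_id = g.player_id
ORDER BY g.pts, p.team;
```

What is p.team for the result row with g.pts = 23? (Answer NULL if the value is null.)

RIGHT JOIN keeps every row from `games`; unmatched rows get NULL for `players`'s columns.
Matching on p.player_id = g.player_id.
- p[0] player_id=7 → 3 match(es) in g → 3 row(s).
- p[1] player_id=2 → 1 match(es) in g → 1 row(s).
- p[2] player_id=2 → 1 match(es) in g → 1 row(s).
- p[3] player_id=6 → no match.
- p[4] player_id=4 → no match.
- p[5] player_id=6 → no match.
- p[6] player_id=1 → 1 match(es) in g → 1 row(s).
- plus 1 unmatched g row(s), each kept with NULL p columns.

QE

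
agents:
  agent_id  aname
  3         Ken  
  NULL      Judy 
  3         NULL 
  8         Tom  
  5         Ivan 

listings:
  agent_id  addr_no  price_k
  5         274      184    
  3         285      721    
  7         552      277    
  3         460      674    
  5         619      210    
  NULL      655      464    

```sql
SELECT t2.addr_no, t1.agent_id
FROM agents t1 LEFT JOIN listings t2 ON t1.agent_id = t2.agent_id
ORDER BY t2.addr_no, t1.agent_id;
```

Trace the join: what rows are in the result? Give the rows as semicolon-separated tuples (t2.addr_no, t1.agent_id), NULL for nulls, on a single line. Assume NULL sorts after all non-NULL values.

LEFT JOIN keeps every row from `agents`; unmatched rows get NULL for `listings`'s columns.
Matching on t1.agent_id = t2.agent_id. A NULL in a compared column never satisfies the condition.
- t1[0] agent_id=3 → 2 match(es) in t2 → 2 row(s).
- t1[1] agent_id=NULL → no match; kept with NULLs on the t2 side.
- t1[2] agent_id=3 → 2 match(es) in t2 → 2 row(s).
- t1[3] agent_id=8 → no match; kept with NULLs on the t2 side.
- t1[4] agent_id=5 → 2 match(es) in t2 → 2 row(s).
After projecting and ordering:
t2.addr_no | t1.agent_id
274 | 5
285 | 3
285 | 3
460 | 3
460 | 3
619 | 5
NULL | 8
NULL | NULL

(274, 5); (285, 3); (285, 3); (460, 3); (460, 3); (619, 5); (NULL, 8); (NULL, NULL)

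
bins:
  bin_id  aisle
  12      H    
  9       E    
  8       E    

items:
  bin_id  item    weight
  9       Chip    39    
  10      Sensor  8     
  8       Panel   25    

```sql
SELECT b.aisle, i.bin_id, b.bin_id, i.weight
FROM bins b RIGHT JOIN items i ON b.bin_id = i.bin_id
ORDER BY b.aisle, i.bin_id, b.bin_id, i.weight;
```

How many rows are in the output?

RIGHT JOIN keeps every row from `items`; unmatched rows get NULL for `bins`'s columns.
Matching on b.bin_id = i.bin_id.
Matched pairs: 2; unmatched i rows kept: 1.
Total: 2 matched + 1 padded = 3 rows.

3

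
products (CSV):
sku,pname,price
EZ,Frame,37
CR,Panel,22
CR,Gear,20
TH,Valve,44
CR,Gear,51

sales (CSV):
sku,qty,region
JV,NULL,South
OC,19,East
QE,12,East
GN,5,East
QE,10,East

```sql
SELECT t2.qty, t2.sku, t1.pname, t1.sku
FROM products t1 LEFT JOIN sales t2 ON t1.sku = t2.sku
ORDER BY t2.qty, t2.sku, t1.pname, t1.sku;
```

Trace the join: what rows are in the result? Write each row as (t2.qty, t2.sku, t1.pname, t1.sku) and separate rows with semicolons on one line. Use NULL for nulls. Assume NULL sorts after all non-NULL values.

(NULL, NULL, Frame, EZ); (NULL, NULL, Gear, CR); (NULL, NULL, Gear, CR); (NULL, NULL, Panel, CR); (NULL, NULL, Valve, TH)

LEFT JOIN keeps every row from `products`; unmatched rows get NULL for `sales`'s columns.
Matching on t1.sku = t2.sku.
Matched pairs: 0; unmatched t1 rows kept: 5.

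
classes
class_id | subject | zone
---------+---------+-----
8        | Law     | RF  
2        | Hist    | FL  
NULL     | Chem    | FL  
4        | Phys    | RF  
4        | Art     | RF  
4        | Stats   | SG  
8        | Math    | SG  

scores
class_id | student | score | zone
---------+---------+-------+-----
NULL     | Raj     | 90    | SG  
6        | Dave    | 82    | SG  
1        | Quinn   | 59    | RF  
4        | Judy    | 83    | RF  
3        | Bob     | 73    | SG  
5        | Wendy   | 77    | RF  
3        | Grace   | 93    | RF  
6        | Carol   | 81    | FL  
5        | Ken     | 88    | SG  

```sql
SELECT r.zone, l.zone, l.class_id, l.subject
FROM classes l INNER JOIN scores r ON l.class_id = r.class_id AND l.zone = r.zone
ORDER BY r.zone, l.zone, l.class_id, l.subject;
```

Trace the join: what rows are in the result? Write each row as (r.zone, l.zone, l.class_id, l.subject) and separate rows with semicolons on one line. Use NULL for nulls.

(RF, RF, 4, Art); (RF, RF, 4, Phys)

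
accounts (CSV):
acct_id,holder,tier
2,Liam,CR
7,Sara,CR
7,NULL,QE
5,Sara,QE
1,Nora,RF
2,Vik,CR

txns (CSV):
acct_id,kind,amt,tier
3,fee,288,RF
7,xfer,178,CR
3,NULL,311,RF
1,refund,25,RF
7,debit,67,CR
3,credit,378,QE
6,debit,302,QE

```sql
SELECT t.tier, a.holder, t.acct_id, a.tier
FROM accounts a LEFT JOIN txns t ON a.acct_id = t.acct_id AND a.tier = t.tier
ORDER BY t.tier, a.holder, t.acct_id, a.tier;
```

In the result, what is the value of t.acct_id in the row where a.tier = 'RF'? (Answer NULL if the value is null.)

1

LEFT JOIN keeps every row from `accounts`; unmatched rows get NULL for `txns`'s columns.
Matching on a.acct_id = t.acct_id AND a.tier = t.tier.
Matched pairs: 3; unmatched a rows kept: 4.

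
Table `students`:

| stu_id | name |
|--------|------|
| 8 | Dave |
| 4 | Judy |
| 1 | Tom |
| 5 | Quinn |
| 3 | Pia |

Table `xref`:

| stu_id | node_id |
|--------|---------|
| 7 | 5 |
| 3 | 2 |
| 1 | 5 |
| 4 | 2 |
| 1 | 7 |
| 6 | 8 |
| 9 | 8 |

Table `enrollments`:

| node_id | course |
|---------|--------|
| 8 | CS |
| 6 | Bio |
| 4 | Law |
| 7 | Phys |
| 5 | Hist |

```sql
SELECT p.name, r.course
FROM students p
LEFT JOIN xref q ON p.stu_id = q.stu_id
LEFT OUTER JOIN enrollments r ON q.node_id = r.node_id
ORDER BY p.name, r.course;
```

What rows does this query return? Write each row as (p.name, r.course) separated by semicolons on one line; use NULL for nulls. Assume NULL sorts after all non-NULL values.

Evaluate left to right. First `students p LEFT JOIN xref q` on stu_id: 6 row(s).
Then LEFT JOIN `enrollments r` on node_id: each of those 6 rows is kept; rows whose q.node_id has no match in r get NULL for r's columns.

(Dave, NULL); (Judy, NULL); (Pia, NULL); (Quinn, NULL); (Tom, Hist); (Tom, Phys)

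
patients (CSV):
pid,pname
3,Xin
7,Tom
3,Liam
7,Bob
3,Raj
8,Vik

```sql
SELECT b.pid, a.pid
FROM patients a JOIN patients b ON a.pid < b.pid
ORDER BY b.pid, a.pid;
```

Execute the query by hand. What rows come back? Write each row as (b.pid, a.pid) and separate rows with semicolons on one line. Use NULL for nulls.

(7, 3); (7, 3); (7, 3); (7, 3); (7, 3); (7, 3); (8, 3); (8, 3); (8, 3); (8, 7); (8, 7)

INNER JOIN keeps only pairs where the ON condition holds.
Matching on a.pid < b.pid.
- a (pid=3) pairs with 3 row(s) of b.
- a (pid=7) pairs with 1 row(s) of b.
- a (pid=3) pairs with 3 row(s) of b.
- a (pid=7) pairs with 1 row(s) of b.
- a (pid=3) pairs with 3 row(s) of b.
- a (pid=8) has no partner → excluded.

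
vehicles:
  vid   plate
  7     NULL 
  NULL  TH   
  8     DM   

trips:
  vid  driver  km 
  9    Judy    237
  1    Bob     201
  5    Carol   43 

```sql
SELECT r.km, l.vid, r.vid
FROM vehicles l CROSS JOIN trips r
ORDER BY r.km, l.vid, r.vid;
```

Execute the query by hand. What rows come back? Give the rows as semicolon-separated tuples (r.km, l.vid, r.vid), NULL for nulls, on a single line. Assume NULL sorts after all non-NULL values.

(43, 7, 5); (43, 8, 5); (43, NULL, 5); (201, 7, 1); (201, 8, 1); (201, NULL, 1); (237, 7, 9); (237, 8, 9); (237, NULL, 9)

CROSS JOIN pairs every row of `vehicles` with every row of `trips`: 3 × 3 = 9 rows.
After projecting and ordering:
r.km | l.vid | r.vid
43 | 7 | 5
43 | 8 | 5
43 | NULL | 5
201 | 7 | 1
201 | 8 | 1
201 | NULL | 1
237 | 7 | 9
237 | 8 | 9
237 | NULL | 9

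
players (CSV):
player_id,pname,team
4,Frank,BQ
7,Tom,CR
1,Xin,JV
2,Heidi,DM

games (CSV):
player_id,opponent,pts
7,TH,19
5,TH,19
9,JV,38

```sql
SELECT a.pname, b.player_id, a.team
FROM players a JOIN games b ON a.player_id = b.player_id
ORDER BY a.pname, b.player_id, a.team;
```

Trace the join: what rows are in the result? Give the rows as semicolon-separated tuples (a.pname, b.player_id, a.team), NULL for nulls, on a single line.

(Tom, 7, CR)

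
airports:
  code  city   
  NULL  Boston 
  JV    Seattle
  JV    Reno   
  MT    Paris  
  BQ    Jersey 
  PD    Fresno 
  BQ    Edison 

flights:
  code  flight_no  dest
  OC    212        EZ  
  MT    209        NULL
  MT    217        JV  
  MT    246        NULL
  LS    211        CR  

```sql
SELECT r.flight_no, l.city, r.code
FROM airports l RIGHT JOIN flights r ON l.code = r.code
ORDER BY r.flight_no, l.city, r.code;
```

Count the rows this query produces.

RIGHT JOIN keeps every row from `flights`; unmatched rows get NULL for `airports`'s columns.
Matching on l.code = r.code. A NULL in a compared column never satisfies the condition.
- l (code=NULL) has no partner in r.
- l (code=JV) has no partner in r.
- l (code=JV) has no partner in r.
- l (code=MT) pairs with 3 row(s) of r.
- l (code=BQ) has no partner in r.
- l (code=PD) has no partner in r.
- l (code=BQ) has no partner in r.
- 2 r row(s) had no l match → kept, l columns NULL.
Total: 3 matched + 2 padded = 5 rows.

5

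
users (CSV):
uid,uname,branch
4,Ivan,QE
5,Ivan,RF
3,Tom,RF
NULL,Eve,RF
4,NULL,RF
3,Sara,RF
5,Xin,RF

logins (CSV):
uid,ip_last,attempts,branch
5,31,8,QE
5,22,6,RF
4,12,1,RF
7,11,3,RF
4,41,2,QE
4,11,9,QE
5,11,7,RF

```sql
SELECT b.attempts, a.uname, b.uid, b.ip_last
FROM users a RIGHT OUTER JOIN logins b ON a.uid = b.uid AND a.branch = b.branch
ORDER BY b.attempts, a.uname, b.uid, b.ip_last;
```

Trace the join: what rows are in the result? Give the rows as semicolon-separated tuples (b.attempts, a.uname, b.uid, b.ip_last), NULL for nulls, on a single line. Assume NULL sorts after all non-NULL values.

(1, NULL, 4, 12); (2, Ivan, 4, 41); (3, NULL, 7, 11); (6, Ivan, 5, 22); (6, Xin, 5, 22); (7, Ivan, 5, 11); (7, Xin, 5, 11); (8, NULL, 5, 31); (9, Ivan, 4, 11)

RIGHT JOIN keeps every row from `logins`; unmatched rows get NULL for `users`'s columns.
Matching on a.uid = b.uid AND a.branch = b.branch. A NULL in a compared column never satisfies the condition.
Matched pairs: 7; unmatched b rows kept: 2.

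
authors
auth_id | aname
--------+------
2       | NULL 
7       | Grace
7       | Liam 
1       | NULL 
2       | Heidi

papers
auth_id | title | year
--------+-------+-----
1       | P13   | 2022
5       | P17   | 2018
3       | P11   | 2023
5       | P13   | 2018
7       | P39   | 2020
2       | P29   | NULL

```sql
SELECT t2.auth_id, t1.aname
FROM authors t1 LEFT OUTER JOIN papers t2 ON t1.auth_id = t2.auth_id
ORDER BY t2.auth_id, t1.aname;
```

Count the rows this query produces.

5

LEFT JOIN keeps every row from `authors`; unmatched rows get NULL for `papers`'s columns.
Matching on t1.auth_id = t2.auth_id.
Matched pairs: 5; unmatched t1 rows kept: 0.
Total: 5 rows.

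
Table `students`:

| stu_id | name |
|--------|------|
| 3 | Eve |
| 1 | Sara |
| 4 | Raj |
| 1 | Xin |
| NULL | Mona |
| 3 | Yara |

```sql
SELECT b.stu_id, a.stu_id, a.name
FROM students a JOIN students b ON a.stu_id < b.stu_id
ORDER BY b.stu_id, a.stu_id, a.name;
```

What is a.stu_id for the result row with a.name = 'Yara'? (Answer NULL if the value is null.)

INNER JOIN keeps only pairs where the ON condition holds.
Matching on a.stu_id < b.stu_id. A NULL in a compared column never satisfies the condition.
- a (stu_id=3) pairs with 1 row(s) of b.
- a (stu_id=1) pairs with 3 row(s) of b.
- a (stu_id=4) has no partner → excluded.
- a (stu_id=1) pairs with 3 row(s) of b.
- a (stu_id=NULL) has no partner → excluded.
- a (stu_id=3) pairs with 1 row(s) of b.

3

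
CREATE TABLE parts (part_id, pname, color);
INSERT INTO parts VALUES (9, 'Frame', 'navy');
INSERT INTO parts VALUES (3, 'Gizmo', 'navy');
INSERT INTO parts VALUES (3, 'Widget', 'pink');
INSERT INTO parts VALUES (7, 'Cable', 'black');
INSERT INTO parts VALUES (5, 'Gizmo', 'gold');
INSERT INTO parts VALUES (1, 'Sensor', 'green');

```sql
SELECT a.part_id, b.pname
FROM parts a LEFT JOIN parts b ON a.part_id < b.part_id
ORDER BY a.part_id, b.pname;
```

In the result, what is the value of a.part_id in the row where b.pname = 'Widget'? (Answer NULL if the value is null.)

LEFT JOIN keeps every row from `parts a`; unmatched rows get NULL for `parts b`'s columns.
Matching on a.part_id < b.part_id.
- a (part_id=9) has no partner → padded with NULL.
- a (part_id=3) pairs with 3 row(s) of b.
- a (part_id=3) pairs with 3 row(s) of b.
- a (part_id=7) pairs with 1 row(s) of b.
- a (part_id=5) pairs with 2 row(s) of b.
- a (part_id=1) pairs with 5 row(s) of b.

1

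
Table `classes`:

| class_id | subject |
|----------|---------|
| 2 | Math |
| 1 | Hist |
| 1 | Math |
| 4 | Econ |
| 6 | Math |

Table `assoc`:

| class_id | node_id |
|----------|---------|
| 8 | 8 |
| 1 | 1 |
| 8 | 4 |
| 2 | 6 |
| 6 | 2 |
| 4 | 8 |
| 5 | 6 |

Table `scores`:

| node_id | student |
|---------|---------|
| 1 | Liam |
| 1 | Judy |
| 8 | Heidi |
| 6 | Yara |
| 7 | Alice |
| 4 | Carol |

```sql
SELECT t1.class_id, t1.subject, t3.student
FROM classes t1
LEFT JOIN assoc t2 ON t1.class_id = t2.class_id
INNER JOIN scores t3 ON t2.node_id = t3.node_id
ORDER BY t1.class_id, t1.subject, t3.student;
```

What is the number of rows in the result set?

Evaluate left to right. First `classes t1 LEFT JOIN assoc t2` on class_id: 5 row(s).
Then INNER JOIN `scores t3` on node_id: keep only rows whose t2.node_id appears in t3.
Result: 6 row(s).

6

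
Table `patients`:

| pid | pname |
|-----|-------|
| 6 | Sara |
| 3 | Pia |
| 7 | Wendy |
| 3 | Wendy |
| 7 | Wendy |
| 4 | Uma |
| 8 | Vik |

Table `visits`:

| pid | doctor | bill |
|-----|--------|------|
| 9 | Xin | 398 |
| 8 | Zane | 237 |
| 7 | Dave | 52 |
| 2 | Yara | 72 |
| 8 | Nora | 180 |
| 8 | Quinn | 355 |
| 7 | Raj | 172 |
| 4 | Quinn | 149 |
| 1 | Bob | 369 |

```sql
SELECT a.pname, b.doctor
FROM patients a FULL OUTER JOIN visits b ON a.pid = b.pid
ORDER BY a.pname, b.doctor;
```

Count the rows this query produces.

14

FULL OUTER JOIN keeps every row from both sides; unmatched rows get NULL for the other side's columns.
Matching on a.pid = b.pid.
- pid=6: no b row matches, row kept with b columns NULL.
- pid=3: no b row matches, row kept with b columns NULL.
- pid=7: 2 matching b row(s), so 2 row(s) emitted.
- pid=3: no b row matches, row kept with b columns NULL.
- pid=7: 2 matching b row(s), so 2 row(s) emitted.
- pid=4: 1 matching b row(s), so 1 row(s) emitted.
- pid=8: 3 matching b row(s), so 3 row(s) emitted.
- plus 3 unmatched b row(s), each kept with NULL a columns.
Total: 8 matched + 6 padded = 14 rows.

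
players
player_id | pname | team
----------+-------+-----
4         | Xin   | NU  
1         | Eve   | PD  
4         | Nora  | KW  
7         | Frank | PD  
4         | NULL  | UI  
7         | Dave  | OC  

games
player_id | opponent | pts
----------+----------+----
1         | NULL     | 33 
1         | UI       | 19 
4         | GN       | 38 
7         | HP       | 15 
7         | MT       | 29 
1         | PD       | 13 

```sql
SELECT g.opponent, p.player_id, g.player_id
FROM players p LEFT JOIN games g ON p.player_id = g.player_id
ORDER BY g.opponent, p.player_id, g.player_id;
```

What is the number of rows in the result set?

10

LEFT JOIN keeps every row from `players`; unmatched rows get NULL for `games`'s columns.
Matching on p.player_id = g.player_id.
- p row (player_id=4): matches 1 g row(s) → 1 output row(s).
- p row (player_id=1): matches 3 g row(s) → 3 output row(s).
- p row (player_id=4): matches 1 g row(s) → 1 output row(s).
- p row (player_id=7): matches 2 g row(s) → 2 output row(s).
- p row (player_id=4): matches 1 g row(s) → 1 output row(s).
- p row (player_id=7): matches 2 g row(s) → 2 output row(s).
Total: 10 rows.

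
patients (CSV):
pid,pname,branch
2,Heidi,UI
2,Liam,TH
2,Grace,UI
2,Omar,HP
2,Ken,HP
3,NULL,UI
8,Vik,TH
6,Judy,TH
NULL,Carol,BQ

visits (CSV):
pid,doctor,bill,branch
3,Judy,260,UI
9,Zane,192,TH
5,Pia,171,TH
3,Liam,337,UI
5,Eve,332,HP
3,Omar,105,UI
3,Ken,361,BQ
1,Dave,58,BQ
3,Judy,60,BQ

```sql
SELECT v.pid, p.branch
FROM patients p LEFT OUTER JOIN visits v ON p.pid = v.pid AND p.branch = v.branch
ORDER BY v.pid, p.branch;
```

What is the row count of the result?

LEFT JOIN keeps every row from `patients`; unmatched rows get NULL for `visits`'s columns.
Matching on p.pid = v.pid AND p.branch = v.branch. A NULL in a compared column never satisfies the condition.
- p (pid=2, branch=UI) has no partner → padded with NULL.
- p (pid=2, branch=TH) has no partner → padded with NULL.
- p (pid=2, branch=UI) has no partner → padded with NULL.
- p (pid=2, branch=HP) has no partner → padded with NULL.
- p (pid=2, branch=HP) has no partner → padded with NULL.
- p (pid=3, branch=UI) pairs with 3 row(s) of v.
- p (pid=8, branch=TH) has no partner → padded with NULL.
- p (pid=6, branch=TH) has no partner → padded with NULL.
- p (pid=NULL, branch=BQ) has no partner → padded with NULL.
Total: 3 matched + 8 padded = 11 rows.

11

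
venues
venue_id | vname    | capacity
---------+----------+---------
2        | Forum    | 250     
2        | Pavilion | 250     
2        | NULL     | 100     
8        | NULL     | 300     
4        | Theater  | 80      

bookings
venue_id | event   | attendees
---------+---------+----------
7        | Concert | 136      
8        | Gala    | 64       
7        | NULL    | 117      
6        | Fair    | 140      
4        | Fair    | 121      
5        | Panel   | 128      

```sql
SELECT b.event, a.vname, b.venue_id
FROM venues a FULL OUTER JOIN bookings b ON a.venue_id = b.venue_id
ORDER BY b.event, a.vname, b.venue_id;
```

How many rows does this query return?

9

FULL OUTER JOIN keeps every row from both sides; unmatched rows get NULL for the other side's columns.
Matching on a.venue_id = b.venue_id.
- a row (venue_id=2): no match → kept, b columns NULL.
- a row (venue_id=2): no match → kept, b columns NULL.
- a row (venue_id=2): no match → kept, b columns NULL.
- a row (venue_id=8): matches 1 b row(s) → 1 output row(s).
- a row (venue_id=4): matches 1 b row(s) → 1 output row(s).
- 4 row(s) from b found no a partner → padded with NULL.
Total: 2 matched + 7 padded = 9 rows.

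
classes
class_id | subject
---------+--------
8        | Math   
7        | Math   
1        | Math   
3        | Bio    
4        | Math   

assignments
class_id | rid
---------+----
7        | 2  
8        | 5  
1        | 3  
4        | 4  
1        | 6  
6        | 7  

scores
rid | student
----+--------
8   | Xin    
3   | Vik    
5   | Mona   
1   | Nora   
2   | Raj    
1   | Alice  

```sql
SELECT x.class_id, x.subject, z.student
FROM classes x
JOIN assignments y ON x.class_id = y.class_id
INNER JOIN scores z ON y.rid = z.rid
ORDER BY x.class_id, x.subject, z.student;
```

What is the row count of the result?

Step 1 — x INNER JOIN y on class_id → 5 row(s).
Then INNER JOIN `scores z` on rid: keep only rows whose y.rid appears in z.
Result: 3 row(s).

3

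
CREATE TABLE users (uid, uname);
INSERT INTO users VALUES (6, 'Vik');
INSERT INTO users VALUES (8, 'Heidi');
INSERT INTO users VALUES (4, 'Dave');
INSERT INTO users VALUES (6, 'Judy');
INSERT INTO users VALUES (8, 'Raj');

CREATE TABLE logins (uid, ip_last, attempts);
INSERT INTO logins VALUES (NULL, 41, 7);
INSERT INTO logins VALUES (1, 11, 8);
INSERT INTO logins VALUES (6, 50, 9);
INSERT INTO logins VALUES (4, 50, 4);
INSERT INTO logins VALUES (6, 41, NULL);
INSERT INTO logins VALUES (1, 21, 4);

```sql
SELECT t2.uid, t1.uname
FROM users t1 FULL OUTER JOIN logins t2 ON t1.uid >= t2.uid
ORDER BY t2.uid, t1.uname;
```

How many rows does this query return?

24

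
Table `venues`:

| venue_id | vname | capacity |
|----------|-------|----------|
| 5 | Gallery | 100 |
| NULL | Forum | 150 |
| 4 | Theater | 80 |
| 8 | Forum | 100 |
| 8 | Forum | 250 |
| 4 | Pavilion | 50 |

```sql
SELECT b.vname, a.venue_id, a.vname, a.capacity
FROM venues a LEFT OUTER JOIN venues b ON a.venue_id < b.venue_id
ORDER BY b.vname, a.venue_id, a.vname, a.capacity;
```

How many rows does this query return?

11

LEFT JOIN keeps every row from `venues a`; unmatched rows get NULL for `venues b`'s columns.
Matching on a.venue_id < b.venue_id. A NULL in a compared column never satisfies the condition.
- a[0] venue_id=5 → 2 match(es) in b → 2 row(s).
- a[1] venue_id=NULL → no match; kept with NULLs on the b side.
- a[2] venue_id=4 → 3 match(es) in b → 3 row(s).
- a[3] venue_id=8 → no match; kept with NULLs on the b side.
- a[4] venue_id=8 → no match; kept with NULLs on the b side.
- a[5] venue_id=4 → 3 match(es) in b → 3 row(s).
Total: 8 matched + 3 padded = 11 rows.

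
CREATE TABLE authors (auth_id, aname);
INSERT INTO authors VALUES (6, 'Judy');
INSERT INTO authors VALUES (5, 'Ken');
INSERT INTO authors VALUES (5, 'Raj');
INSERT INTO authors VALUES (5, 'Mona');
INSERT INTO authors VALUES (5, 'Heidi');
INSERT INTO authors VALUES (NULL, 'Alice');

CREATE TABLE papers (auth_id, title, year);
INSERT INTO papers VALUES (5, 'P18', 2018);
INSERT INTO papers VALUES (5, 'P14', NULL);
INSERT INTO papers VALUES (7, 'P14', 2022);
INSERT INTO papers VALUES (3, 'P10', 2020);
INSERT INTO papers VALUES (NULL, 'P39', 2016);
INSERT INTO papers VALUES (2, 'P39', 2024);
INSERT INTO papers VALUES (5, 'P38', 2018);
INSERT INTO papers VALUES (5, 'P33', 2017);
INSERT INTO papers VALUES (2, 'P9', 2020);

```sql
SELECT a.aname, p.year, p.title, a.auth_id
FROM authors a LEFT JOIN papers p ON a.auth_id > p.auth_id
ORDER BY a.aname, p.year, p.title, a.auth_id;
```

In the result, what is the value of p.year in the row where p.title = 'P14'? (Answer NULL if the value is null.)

LEFT JOIN keeps every row from `authors`; unmatched rows get NULL for `papers`'s columns.
Matching on a.auth_id > p.auth_id. A NULL in a compared column never satisfies the condition.
- a row (auth_id=6): matches 7 p row(s) → 7 output row(s).
- a row (auth_id=5): matches 3 p row(s) → 3 output row(s).
- a row (auth_id=5): matches 3 p row(s) → 3 output row(s).
- a row (auth_id=5): matches 3 p row(s) → 3 output row(s).
- a row (auth_id=5): matches 3 p row(s) → 3 output row(s).
- a row (auth_id=NULL): no match → kept, p columns NULL.

NULL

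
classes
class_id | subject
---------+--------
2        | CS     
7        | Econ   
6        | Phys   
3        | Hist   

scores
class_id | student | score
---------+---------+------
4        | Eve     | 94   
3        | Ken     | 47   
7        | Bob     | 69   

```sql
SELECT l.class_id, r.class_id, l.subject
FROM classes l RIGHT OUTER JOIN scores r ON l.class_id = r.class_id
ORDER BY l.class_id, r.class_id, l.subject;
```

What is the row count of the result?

RIGHT JOIN keeps every row from `scores`; unmatched rows get NULL for `classes`'s columns.
Matching on l.class_id = r.class_id.
- class_id=2: no matching r row.
- class_id=7: 1 matching r row(s), so 1 row(s) emitted.
- class_id=6: no matching r row.
- class_id=3: 1 matching r row(s), so 1 row(s) emitted.
- 1 r row(s) had no l match → kept, l columns NULL.
Total: 2 matched + 1 padded = 3 rows.

3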